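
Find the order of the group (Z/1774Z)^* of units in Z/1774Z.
(Z/1774Z)^* consists of the classes a with gcd(a, 1774) = 1, so its order is φ(1774). φ is multiplicative, with φ(p^e) = p^e − p^(e−1). Factorise 1774 = 2 · 887. Then
  φ(1774) = (2 − 1) · (887 − 1) = 1 · 886 = 886.
Thus |(Z/1774Z)^*| = 886.

Final answer: |(Z/1774Z)^*| = 886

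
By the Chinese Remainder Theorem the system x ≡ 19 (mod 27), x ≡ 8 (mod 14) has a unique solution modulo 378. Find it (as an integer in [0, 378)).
The moduli 27, 14 are pairwise coprime, so by the CRT there is a unique solution mod 27·14 = 378.
Solve by successive substitution. Start with x ≡ 19 (mod 27).
  Combine with x ≡ 8 (mod 14): write x = 19 + 27·t and require 19 + 27·t ≡ 8 (mod 14), i.e. 27·t ≡ 8 − 19 ≡ 3 (mod 14). Since 27^(−1) ≡ 13 (mod 14) (27 ≡ 13 (mod 14)), t ≡ 13·3 ≡ 11 (mod 14). So x ≡ 19 + 27·11 = 316 (mod 378).
Unique solution in [0, 378): x = 316.

Final answer: x ≡ 316 (mod 378); the representative in [0, 378) is 316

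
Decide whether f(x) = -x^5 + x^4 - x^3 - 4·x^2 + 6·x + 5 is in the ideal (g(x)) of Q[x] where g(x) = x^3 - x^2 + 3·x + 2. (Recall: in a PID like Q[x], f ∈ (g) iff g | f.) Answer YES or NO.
NO

In Q[x] the ideal (g) consists of all multiples of g, so f ∈ (g) iff g | f, i.e. iff the remainder of f on division by g is 0. Divide f by g (g is monic, so eliminate the leading term of the running remainder at each step):
  leading term -x^5: subtract (-x^2)·g(x) = -x^5 + x^4 - 3·x^3 - 2·x^2, leaving 2·x^3 - 2·x^2 + 6·x + 5
  leading term 2·x^3: subtract (2)·g(x) = 2·x^3 - 2·x^2 + 6·x + 4, leaving 1
The remainder r(x) = 1 ≠ 0 (and deg r < deg g), so g ∤ f, i.e. f ∉ (g).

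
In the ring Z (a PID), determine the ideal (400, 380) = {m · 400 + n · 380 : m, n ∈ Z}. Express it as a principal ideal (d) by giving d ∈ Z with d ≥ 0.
(400, 380) = (20); d = 20

In the PID Z, (a, b) is generated by gcd(a, b). Compute gcd(400, 380) with the extended Euclidean algorithm, tracking rows (r, s, t) with s·400 + t·380 = r:
  row A: (400, 1, 0)   [1·400 + 0·380 = 400]
  row B: (380, 0, 1)   [0·400 + 1·380 = 380]
  400 = 1·380 + 20   → row C = row A − 1·row B = (20, 1, −1)   [check: 1·400 − 1·380 = 20]
  380 = 19·20 + 0   → remainder 0, stop. gcd = 20 (last nonzero row C).
So gcd(400, 380) = 20, with Bézout identity 1·400 − 1·380 = 20. Containment (⊇): the Bézout identity exhibits 20 as an element of (400, 380), giving (20) ⊆ (400, 380). Containment (⊆): since 20 | 400 and 20 | 380 (400 = 20·20, 380 = 20·19), every Z-linear combination of 400 and 380 is divisible by 20, so (400, 380) ⊆ (20). Therefore (400, 380) = (20), d = 20.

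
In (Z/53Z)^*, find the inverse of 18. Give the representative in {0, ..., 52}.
18^(−1) ≡ 3 (mod 53)

Apply the extended Euclidean algorithm to (53, 18), tracking rows (r, s, t) with s·53 + t·18 = r. Each division r_prev = q·r_cur + r_new produces the new row as (previous row) − q·(current row):
  row A: (53, 1, 0)   [1·53 + 0·18 = 53]
  row B: (18, 0, 1)   [0·53 + 1·18 = 18]
  53 = 2·18 + 17   → row C = row A − 2·row B = (17, 1, −2)   [check: 1·53 − 2·18 = 17]
  18 = 1·17 + 1   → row D = row B − 1·row C = (1, −1, 3)   [check: −1·53 + 3·18 = 1]
  17 = 17·1 + 0   → remainder 0, stop. gcd = 1 (last nonzero row D).
The gcd is 1, so 18 is invertible mod 53. The last nonzero row gives −1·53 + 3·18 = 1, so t = 3. So 18^(−1) ≡ 3 (mod 53). Verify: 18 · 3 = 54 ≡ 1 (mod 53). ✓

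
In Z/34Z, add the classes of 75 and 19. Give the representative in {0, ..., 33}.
Reduce the summands first: 75 ≡ 7 (mod 34), so 75 + 19 ≡ 7 + 19 (mod 34). 7 + 19 = 26; 26 = 0·34 + 26, so (75 + 19) mod 34 = 26.

Final answer: 26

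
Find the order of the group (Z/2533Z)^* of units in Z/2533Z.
(Z/2533Z)^* consists of the classes a with gcd(a, 2533) = 1, so its order is φ(2533). φ is multiplicative, with φ(p^e) = p^e − p^(e−1). Factorise 2533 = 17 · 149. Then
  φ(2533) = (17 − 1) · (149 − 1) = 16 · 148 = 2368.
Thus |(Z/2533Z)^*| = 2368.

Final answer: |(Z/2533Z)^*| = 2368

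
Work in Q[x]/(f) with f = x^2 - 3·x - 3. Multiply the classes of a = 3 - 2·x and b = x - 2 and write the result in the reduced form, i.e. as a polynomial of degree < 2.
a · b ≡ x - 12 (mod f(x))

First multiply in Q[x] without reducing: a · b = -2·x^2 + 7·x - 6. Now divide by f(x) = x^2 - 3·x - 3, eliminating the leading term at each step:
  leading term -2·x^2: subtract (-2)·f(x) = -2·x^2 + 6·x + 6, leaving x - 12
The degree is now < 2, so this is the remainder. Hence a · b ≡ x - 12 in Q[x]/(f).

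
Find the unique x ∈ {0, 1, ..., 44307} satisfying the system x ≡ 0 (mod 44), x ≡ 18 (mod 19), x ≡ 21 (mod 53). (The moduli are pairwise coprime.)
x ≡ 41096 (mod 44308); the representative in [0, 44308) is 41096

The moduli 44, 19, 53 are pairwise coprime, so by the CRT there is a unique solution mod 44·19·53 = 44308.
Solve by successive substitution. Start with x ≡ 0 (mod 44).
  Combine with x ≡ 18 (mod 19): write x = 44·t and require 44·t ≡ 18 (mod 19). Since 44^(−1) ≡ 16 (mod 19) (44 ≡ 6 (mod 19)), t ≡ 16·18 ≡ 3 (mod 19). So x ≡ 44·3 = 132 (mod 836).
  Combine with x ≡ 21 (mod 53): write x = 132 + 836·t and require 132 + 836·t ≡ 21 (mod 53), i.e. 836·t ≡ 21 − 132 ≡ 48 (mod 53). Since 836^(−1) ≡ 22 (mod 53) (836 ≡ 41 (mod 53)), t ≡ 22·48 ≡ 49 (mod 53). So x ≡ 132 + 836·49 = 41096 (mod 44308).
Unique solution in [0, 44308): x = 41096.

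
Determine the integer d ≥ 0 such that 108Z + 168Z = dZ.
In the PID Z, (a, b) is generated by gcd(a, b). Compute gcd(168, 108) with the extended Euclidean algorithm, tracking rows (r, s, t) with s·168 + t·108 = r:
  row A: (168, 1, 0)   [1·168 + 0·108 = 168]
  row B: (108, 0, 1)   [0·168 + 1·108 = 108]
  168 = 1·108 + 60   → row C = row A − 1·row B = (60, 1, −1)   [check: 1·168 − 1·108 = 60]
  108 = 1·60 + 48   → row D = row B − 1·row C = (48, −1, 2)   [check: −1·168 + 2·108 = 48]
  60 = 1·48 + 12   → row E = row C − 1·row D = (12, 2, −3)   [check: 2·168 − 3·108 = 12]
  48 = 4·12 + 0   → remainder 0, stop. gcd = 12 (last nonzero row E).
So gcd(108, 168) = 12, with Bézout identity 2·168 − 3·108 = 12. Containment (⊇): the Bézout identity exhibits 12 as an element of (108, 168), giving (12) ⊆ (108, 168). Containment (⊆): since 12 | 108 and 12 | 168 (108 = 12·9, 168 = 12·14), every Z-linear combination of 108 and 168 is divisible by 12, so (108, 168) ⊆ (12). Therefore (108, 168) = (12), d = 12.

Final answer: (108, 168) = (12); d = 12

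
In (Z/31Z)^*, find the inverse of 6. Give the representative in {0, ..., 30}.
Apply the extended Euclidean algorithm to (31, 6), tracking rows (r, s, t) with s·31 + t·6 = r. Each division r_prev = q·r_cur + r_new produces the new row as (previous row) − q·(current row):
  row A: (31, 1, 0)   [1·31 + 0·6 = 31]
  row B: (6, 0, 1)   [0·31 + 1·6 = 6]
  31 = 5·6 + 1   → row C = row A − 5·row B = (1, 1, −5)   [check: 1·31 − 5·6 = 1]
  6 = 6·1 + 0   → remainder 0, stop. gcd = 1 (last nonzero row C).
The gcd is 1, so 6 is invertible mod 31. The last nonzero row gives 1·31 − 5·6 = 1, so t = −5. So 6^(−1) ≡ −5 ≡ 26 (mod 31). Verify: 6 · 26 = 156 ≡ 1 (mod 31). ✓

Final answer: 6^(−1) ≡ 26 (mod 31)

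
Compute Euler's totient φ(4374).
φ(4374) = 1458

φ is multiplicative, with φ(p^e) = p^e − p^(e−1). Factorise 4374 = 2 · 3^7. Then
  φ(4374) = (2 − 1) · (3^7 − 3^6) = 1 · 1458 = 1458.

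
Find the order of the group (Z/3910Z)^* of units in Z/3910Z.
(Z/3910Z)^* consists of the classes a with gcd(a, 3910) = 1, so its order is φ(3910). φ is multiplicative, with φ(p^e) = p^e − p^(e−1). Factorise 3910 = 2 · 5 · 17 · 23. Then
  φ(3910) = (2 − 1) · (5 − 1) · (17 − 1) · (23 − 1) = 1 · 4 · 16 · 22 = 1408.
Thus |(Z/3910Z)^*| = 1408.

Final answer: |(Z/3910Z)^*| = 1408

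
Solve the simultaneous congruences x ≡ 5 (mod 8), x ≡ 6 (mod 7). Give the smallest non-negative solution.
The moduli 8, 7 are pairwise coprime, so by the CRT there is a unique solution mod 8·7 = 56.
Solve by successive substitution. Start with x ≡ 5 (mod 8).
  Combine with x ≡ 6 (mod 7): write x = 5 + 8·t and require 5 + 8·t ≡ 6 (mod 7), i.e. 8·t ≡ 6 − 5 ≡ 1 (mod 7). Since 8^(−1) ≡ 1 (mod 7) (8 ≡ 1 (mod 7)), t ≡ 1·1 ≡ 1 (mod 7). So x ≡ 5 + 8·1 = 13 (mod 56).
Unique solution in [0, 56): x = 13.

Final answer: x ≡ 13 (mod 56); the representative in [0, 56) is 13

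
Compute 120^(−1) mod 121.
120^(−1) ≡ 120 (mod 121)

Apply the extended Euclidean algorithm to (121, 120), tracking rows (r, s, t) with s·121 + t·120 = r. Each division r_prev = q·r_cur + r_new produces the new row as (previous row) − q·(current row):
  row A: (121, 1, 0)   [1·121 + 0·120 = 121]
  row B: (120, 0, 1)   [0·121 + 1·120 = 120]
  121 = 1·120 + 1   → row C = row A − 1·row B = (1, 1, −1)   [check: 1·121 − 1·120 = 1]
  120 = 120·1 + 0   → remainder 0, stop. gcd = 1 (last nonzero row C).
The gcd is 1, so 120 is invertible mod 121. The last nonzero row gives 1·121 − 1·120 = 1, so t = −1. So 120^(−1) ≡ −1 ≡ 120 (mod 121). Verify: 120 · 120 = 14400 ≡ 1 (mod 121). ✓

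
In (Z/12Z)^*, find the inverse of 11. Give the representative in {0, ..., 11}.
Apply the extended Euclidean algorithm to (12, 11), tracking rows (r, s, t) with s·12 + t·11 = r. Each division r_prev = q·r_cur + r_new produces the new row as (previous row) − q·(current row):
  row A: (12, 1, 0)   [1·12 + 0·11 = 12]
  row B: (11, 0, 1)   [0·12 + 1·11 = 11]
  12 = 1·11 + 1   → row C = row A − 1·row B = (1, 1, −1)   [check: 1·12 − 1·11 = 1]
  11 = 11·1 + 0   → remainder 0, stop. gcd = 1 (last nonzero row C).
The gcd is 1, so 11 is invertible mod 12. The last nonzero row gives 1·12 − 1·11 = 1, so t = −1. So 11^(−1) ≡ −1 ≡ 11 (mod 12). Verify: 11 · 11 = 121 ≡ 1 (mod 12). ✓

Final answer: 11^(−1) ≡ 11 (mod 12)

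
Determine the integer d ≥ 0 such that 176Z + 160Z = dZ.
(176, 160) = (16); d = 16

In the PID Z, (a, b) is generated by gcd(a, b). Compute gcd(176, 160) with the extended Euclidean algorithm, tracking rows (r, s, t) with s·176 + t·160 = r:
  row A: (176, 1, 0)   [1·176 + 0·160 = 176]
  row B: (160, 0, 1)   [0·176 + 1·160 = 160]
  176 = 1·160 + 16   → row C = row A − 1·row B = (16, 1, −1)   [check: 1·176 − 1·160 = 16]
  160 = 10·16 + 0   → remainder 0, stop. gcd = 16 (last nonzero row C).
So gcd(176, 160) = 16, with Bézout identity 1·176 − 1·160 = 16. Containment (⊇): the Bézout identity exhibits 16 as an element of (176, 160), giving (16) ⊆ (176, 160). Containment (⊆): since 16 | 176 and 16 | 160 (176 = 16·11, 160 = 16·10), every Z-linear combination of 176 and 160 is divisible by 16, so (176, 160) ⊆ (16). Therefore (176, 160) = (16), d = 16.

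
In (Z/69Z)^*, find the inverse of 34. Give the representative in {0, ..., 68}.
34^(−1) ≡ 67 (mod 69)

Apply the extended Euclidean algorithm to (69, 34), tracking rows (r, s, t) with s·69 + t·34 = r. Each division r_prev = q·r_cur + r_new produces the new row as (previous row) − q·(current row):
  row A: (69, 1, 0)   [1·69 + 0·34 = 69]
  row B: (34, 0, 1)   [0·69 + 1·34 = 34]
  69 = 2·34 + 1   → row C = row A − 2·row B = (1, 1, −2)   [check: 1·69 − 2·34 = 1]
  34 = 34·1 + 0   → remainder 0, stop. gcd = 1 (last nonzero row C).
The gcd is 1, so 34 is invertible mod 69. The last nonzero row gives 1·69 − 2·34 = 1, so t = −2. So 34^(−1) ≡ −2 ≡ 67 (mod 69). Verify: 34 · 67 = 2278 ≡ 1 (mod 69). ✓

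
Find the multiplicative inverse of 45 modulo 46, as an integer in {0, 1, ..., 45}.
Apply the extended Euclidean algorithm to (46, 45), tracking rows (r, s, t) with s·46 + t·45 = r. Each division r_prev = q·r_cur + r_new produces the new row as (previous row) − q·(current row):
  row A: (46, 1, 0)   [1·46 + 0·45 = 46]
  row B: (45, 0, 1)   [0·46 + 1·45 = 45]
  46 = 1·45 + 1   → row C = row A − 1·row B = (1, 1, −1)   [check: 1·46 − 1·45 = 1]
  45 = 45·1 + 0   → remainder 0, stop. gcd = 1 (last nonzero row C).
The gcd is 1, so 45 is invertible mod 46. The last nonzero row gives 1·46 − 1·45 = 1, so t = −1. So 45^(−1) ≡ −1 ≡ 45 (mod 46). Verify: 45 · 45 = 2025 ≡ 1 (mod 46). ✓

Final answer: 45^(−1) ≡ 45 (mod 46)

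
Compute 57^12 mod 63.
36

Use repeated squaring. Binary(12) = 1100. Walk through the bits of the exponent 12 left-to-right: at each bit after the leading one, square the running value, then multiply by 57 if the bit is 1 (always reducing mod 63):
  bit 1 = 1 (leading): start with 57.
  bit 2 = 1: square 57^2 = 3249 ≡ 36; bit is 1, so multiply 36·57 = 2052 ≡ 36 (mod 63).
  bit 3 = 0: square 36^2 = 1296 ≡ 36 (mod 63).
  bit 4 = 0: square 36^2 = 1296 ≡ 36 (mod 63).
Final value: 57^12 ≡ 36 (mod 63).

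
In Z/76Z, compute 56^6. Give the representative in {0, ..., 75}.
20

Use repeated squaring. Binary(6) = 110. Walk through the bits of the exponent 6 left-to-right: at each bit after the leading one, square the running value, then multiply by 56 if the bit is 1 (always reducing mod 76):
  bit 1 = 1 (leading): start with 56.
  bit 2 = 1: square 56^2 = 3136 ≡ 20; bit is 1, so multiply 20·56 = 1120 ≡ 56 (mod 76).
  bit 3 = 0: square 56^2 = 3136 ≡ 20 (mod 76).
Final value: 56^6 ≡ 20 (mod 76).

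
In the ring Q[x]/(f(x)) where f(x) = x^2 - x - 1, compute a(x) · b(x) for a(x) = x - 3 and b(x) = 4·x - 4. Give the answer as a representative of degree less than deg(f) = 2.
First multiply in Q[x] without reducing: a · b = 4·x^2 - 16·x + 12. Now divide by f(x) = x^2 - x - 1, eliminating the leading term at each step:
  leading term 4·x^2: subtract (4)·f(x) = 4·x^2 - 4·x - 4, leaving 16 - 12·x
The degree is now < 2, so this is the remainder. Hence a · b ≡ 16 - 12·x in Q[x]/(f).

Final answer: a · b ≡ 16 - 12·x (mod f(x))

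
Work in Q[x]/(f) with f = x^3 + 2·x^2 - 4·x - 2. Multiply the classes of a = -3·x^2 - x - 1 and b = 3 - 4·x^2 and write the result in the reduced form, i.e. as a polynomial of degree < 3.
a · b ≡ 83·x^2 - 59·x - 43 (mod f(x))

First multiply in Q[x] without reducing: a · b = 12·x^4 + 4·x^3 - 5·x^2 - 3·x - 3. Now divide by f(x) = x^3 + 2·x^2 - 4·x - 2, eliminating the leading term at each step:
  leading term 12·x^4: subtract (12·x)·f(x) = 12·x^4 + 24·x^3 - 48·x^2 - 24·x, leaving -20·x^3 + 43·x^2 + 21·x - 3
  leading term -20·x^3: subtract (-20)·f(x) = -20·x^3 - 40·x^2 + 80·x + 40, leaving 83·x^2 - 59·x - 43
The degree is now < 3, so this is the remainder. Hence a · b ≡ 83·x^2 - 59·x - 43 in Q[x]/(f).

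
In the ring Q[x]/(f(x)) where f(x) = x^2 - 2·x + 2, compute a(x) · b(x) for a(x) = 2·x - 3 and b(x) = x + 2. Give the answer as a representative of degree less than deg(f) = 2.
First multiply in Q[x] without reducing: a · b = 2·x^2 + x - 6. Now divide by f(x) = x^2 - 2·x + 2, eliminating the leading term at each step:
  leading term 2·x^2: subtract (2)·f(x) = 2·x^2 - 4·x + 4, leaving 5·x - 10
The degree is now < 2, so this is the remainder. Hence a · b ≡ 5·x - 10 in Q[x]/(f).

Final answer: a · b ≡ 5·x - 10 (mod f(x))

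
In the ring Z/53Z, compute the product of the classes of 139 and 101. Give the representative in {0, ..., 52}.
Reduce the factors first: 139 ≡ 33, 101 ≡ 48 (mod 53), so 139 · 101 ≡ 33 · 48 (mod 53). 33 · 48 = 1584. Dividing by 53: 1584 = 29·53 + 47. So (139 · 101) mod 53 = 47.

Final answer: 47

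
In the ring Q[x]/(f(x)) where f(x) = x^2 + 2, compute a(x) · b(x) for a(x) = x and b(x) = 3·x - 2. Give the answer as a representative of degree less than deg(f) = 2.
First multiply in Q[x] without reducing: a · b = 3·x^2 - 2·x. Now divide by f(x) = x^2 + 2, eliminating the leading term at each step:
  leading term 3·x^2: subtract (3)·f(x) = 3·x^2 + 6, leaving -2·x - 6
The degree is now < 2, so this is the remainder. Hence a · b ≡ -2·x - 6 in Q[x]/(f).

Final answer: a · b ≡ -2·x - 6 (mod f(x))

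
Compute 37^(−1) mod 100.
37^(−1) ≡ 73 (mod 100)

Apply the extended Euclidean algorithm to (100, 37), tracking rows (r, s, t) with s·100 + t·37 = r. Each division r_prev = q·r_cur + r_new produces the new row as (previous row) − q·(current row):
  row A: (100, 1, 0)   [1·100 + 0·37 = 100]
  row B: (37, 0, 1)   [0·100 + 1·37 = 37]
  100 = 2·37 + 26   → row C = row A − 2·row B = (26, 1, −2)   [check: 1·100 − 2·37 = 26]
  37 = 1·26 + 11   → row D = row B − 1·row C = (11, −1, 3)   [check: −1·100 + 3·37 = 11]
  26 = 2·11 + 4   → row E = row C − 2·row D = (4, 3, −8)   [check: 3·100 − 8·37 = 4]
  11 = 2·4 + 3   → row F = row D − 2·row E = (3, −7, 19)   [check: −7·100 + 19·37 = 3]
  4 = 1·3 + 1   → row G = row E − 1·row F = (1, 10, −27)   [check: 10·100 − 27·37 = 1]
  3 = 3·1 + 0   → remainder 0, stop. gcd = 1 (last nonzero row G).
The gcd is 1, so 37 is invertible mod 100. The last nonzero row gives 10·100 − 27·37 = 1, so t = −27. So 37^(−1) ≡ −27 ≡ 73 (mod 100). Verify: 37 · 73 = 2701 ≡ 1 (mod 100). ✓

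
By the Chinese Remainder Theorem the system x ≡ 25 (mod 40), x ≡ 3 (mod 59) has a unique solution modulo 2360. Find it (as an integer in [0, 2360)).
The moduli 40, 59 are pairwise coprime, so by the CRT there is a unique solution mod 40·59 = 2360.
Solve by successive substitution. Start with x ≡ 25 (mod 40).
  Combine with x ≡ 3 (mod 59): write x = 25 + 40·t and require 25 + 40·t ≡ 3 (mod 59), i.e. 40·t ≡ 3 − 25 ≡ 37 (mod 59). Since 40^(−1) ≡ 31 (mod 59), t ≡ 31·37 ≡ 26 (mod 59). So x ≡ 25 + 40·26 = 1065 (mod 2360).
Unique solution in [0, 2360): x = 1065.

Final answer: x ≡ 1065 (mod 2360); the representative in [0, 2360) is 1065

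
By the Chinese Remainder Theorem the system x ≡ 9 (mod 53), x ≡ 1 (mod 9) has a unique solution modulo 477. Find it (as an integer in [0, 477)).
The moduli 53, 9 are pairwise coprime, so by the CRT there is a unique solution mod 53·9 = 477.
Solve by successive substitution. Start with x ≡ 9 (mod 53).
  Combine with x ≡ 1 (mod 9): write x = 9 + 53·t and require 9 + 53·t ≡ 1 (mod 9), i.e. 53·t ≡ 1 − 9 ≡ 1 (mod 9). Since 53^(−1) ≡ 8 (mod 9) (53 ≡ 8 (mod 9)), t ≡ 8·1 ≡ 8 (mod 9). So x ≡ 9 + 53·8 = 433 (mod 477).
Unique solution in [0, 477): x = 433.

Final answer: x ≡ 433 (mod 477); the representative in [0, 477) is 433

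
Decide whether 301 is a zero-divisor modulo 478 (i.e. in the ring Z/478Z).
gcd(301, 478) = 1, so 301 is a unit in Z/478Z (it has a multiplicative inverse). A unit cannot be a zero-divisor: if 301·b ≡ 0 then multiplying both sides by 301^(−1) gives b ≡ 0. So 301 is not a zero-divisor.

Final answer: NO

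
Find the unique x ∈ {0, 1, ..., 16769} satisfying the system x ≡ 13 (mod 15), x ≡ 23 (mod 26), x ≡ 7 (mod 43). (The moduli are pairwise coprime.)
The moduli 15, 26, 43 are pairwise coprime, so by the CRT there is a unique solution mod 15·26·43 = 16770.
Solve by successive substitution. Start with x ≡ 13 (mod 15).
  Combine with x ≡ 23 (mod 26): write x = 13 + 15·t and require 13 + 15·t ≡ 23 (mod 26), i.e. 15·t ≡ 23 − 13 ≡ 10 (mod 26). Since 15^(−1) ≡ 7 (mod 26), t ≡ 7·10 ≡ 18 (mod 26). So x ≡ 13 + 15·18 = 283 (mod 390).
  Combine with x ≡ 7 (mod 43): write x = 283 + 390·t and require 283 + 390·t ≡ 7 (mod 43), i.e. 390·t ≡ 7 − 283 ≡ 25 (mod 43). Since 390^(−1) ≡ 29 (mod 43) (390 ≡ 3 (mod 43)), t ≡ 29·25 ≡ 37 (mod 43). So x ≡ 283 + 390·37 = 14713 (mod 16770).
Unique solution in [0, 16770): x = 14713.

Final answer: x ≡ 14713 (mod 16770); the representative in [0, 16770) is 14713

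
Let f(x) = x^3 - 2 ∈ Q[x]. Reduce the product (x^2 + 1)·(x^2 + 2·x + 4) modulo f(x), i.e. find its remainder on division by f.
First multiply in Q[x] without reducing: a · b = x^4 + 2·x^3 + 5·x^2 + 2·x + 4. Now divide by f(x) = x^3 - 2, eliminating the leading term at each step:
  leading term x^4: subtract (x)·f(x) = x^4 - 2·x, leaving 2·x^3 + 5·x^2 + 4·x + 4
  leading term 2·x^3: subtract (2)·f(x) = 2·x^3 - 4, leaving 5·x^2 + 4·x + 8
The degree is now < 3, so this is the remainder. Hence a · b ≡ 5·x^2 + 4·x + 8 in Q[x]/(f).

Final answer: a · b ≡ 5·x^2 + 4·x + 8 (mod f(x))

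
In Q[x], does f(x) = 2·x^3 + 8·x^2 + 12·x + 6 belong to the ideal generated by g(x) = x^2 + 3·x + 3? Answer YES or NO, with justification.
In Q[x] the ideal (g) consists of all multiples of g, so f ∈ (g) iff g | f, i.e. iff the remainder of f on division by g is 0. Divide f by g (g is monic, so eliminate the leading term of the running remainder at each step):
  leading term 2·x^3: subtract (2·x)·g(x) = 2·x^3 + 6·x^2 + 6·x, leaving 2·x^2 + 6·x + 6
  leading term 2·x^2: subtract (2)·g(x) = 2·x^2 + 6·x + 6, leaving 0
The remainder is 0, so f(x) = g(x) · h(x) with h(x) = 2·x + 2. Hence g | f, i.e. f ∈ (g).

Final answer: YES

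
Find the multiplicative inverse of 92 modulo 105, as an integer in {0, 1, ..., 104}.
Apply the extended Euclidean algorithm to (105, 92), tracking rows (r, s, t) with s·105 + t·92 = r. Each division r_prev = q·r_cur + r_new produces the new row as (previous row) − q·(current row):
  row A: (105, 1, 0)   [1·105 + 0·92 = 105]
  row B: (92, 0, 1)   [0·105 + 1·92 = 92]
  105 = 1·92 + 13   → row C = row A − 1·row B = (13, 1, −1)   [check: 1·105 − 1·92 = 13]
  92 = 7·13 + 1   → row D = row B − 7·row C = (1, −7, 8)   [check: −7·105 + 8·92 = 1]
  13 = 13·1 + 0   → remainder 0, stop. gcd = 1 (last nonzero row D).
The gcd is 1, so 92 is invertible mod 105. The last nonzero row gives −7·105 + 8·92 = 1, so t = 8. So 92^(−1) ≡ 8 (mod 105). Verify: 92 · 8 = 736 ≡ 1 (mod 105). ✓

Final answer: 92^(−1) ≡ 8 (mod 105)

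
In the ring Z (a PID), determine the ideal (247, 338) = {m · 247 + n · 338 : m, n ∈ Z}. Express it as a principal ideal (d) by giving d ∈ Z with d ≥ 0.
In the PID Z, (a, b) is generated by gcd(a, b). Compute gcd(338, 247) with the extended Euclidean algorithm, tracking rows (r, s, t) with s·338 + t·247 = r:
  row A: (338, 1, 0)   [1·338 + 0·247 = 338]
  row B: (247, 0, 1)   [0·338 + 1·247 = 247]
  338 = 1·247 + 91   → row C = row A − 1·row B = (91, 1, −1)   [check: 1·338 − 1·247 = 91]
  247 = 2·91 + 65   → row D = row B − 2·row C = (65, −2, 3)   [check: −2·338 + 3·247 = 65]
  91 = 1·65 + 26   → row E = row C − 1·row D = (26, 3, −4)   [check: 3·338 − 4·247 = 26]
  65 = 2·26 + 13   → row F = row D − 2·row E = (13, −8, 11)   [check: −8·338 + 11·247 = 13]
  26 = 2·13 + 0   → remainder 0, stop. gcd = 13 (last nonzero row F).
So gcd(247, 338) = 13, with Bézout identity −8·338 + 11·247 = 13. Containment (⊇): the Bézout identity exhibits 13 as an element of (247, 338), giving (13) ⊆ (247, 338). Containment (⊆): since 13 | 247 and 13 | 338 (247 = 13·19, 338 = 13·26), every Z-linear combination of 247 and 338 is divisible by 13, so (247, 338) ⊆ (13). Therefore (247, 338) = (13), d = 13.

Final answer: (247, 338) = (13); d = 13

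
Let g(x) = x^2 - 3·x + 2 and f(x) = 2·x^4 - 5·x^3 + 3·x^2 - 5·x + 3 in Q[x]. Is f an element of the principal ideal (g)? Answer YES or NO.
NO

In Q[x] the ideal (g) consists of all multiples of g, so f ∈ (g) iff g | f, i.e. iff the remainder of f on division by g is 0. Divide f by g (g is monic, so eliminate the leading term of the running remainder at each step):
  leading term 2·x^4: subtract (2·x^2)·g(x) = 2·x^4 - 6·x^3 + 4·x^2, leaving x^3 - x^2 - 5·x + 3
  leading term x^3: subtract (x)·g(x) = x^3 - 3·x^2 + 2·x, leaving 2·x^2 - 7·x + 3
  leading term 2·x^2: subtract (2)·g(x) = 2·x^2 - 6·x + 4, leaving -x - 1
The remainder r(x) = -x - 1 ≠ 0 (and deg r < deg g), so g ∤ f, i.e. f ∉ (g).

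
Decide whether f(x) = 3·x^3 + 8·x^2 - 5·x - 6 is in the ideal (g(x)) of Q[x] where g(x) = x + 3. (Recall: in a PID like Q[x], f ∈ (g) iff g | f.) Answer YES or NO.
YES

In Q[x] the ideal (g) consists of all multiples of g, so f ∈ (g) iff g | f, i.e. iff the remainder of f on division by g is 0. Divide f by g (g is monic, so eliminate the leading term of the running remainder at each step):
  leading term 3·x^3: subtract (3·x^2)·g(x) = 3·x^3 + 9·x^2, leaving -x^2 - 5·x - 6
  leading term -x^2: subtract (-x)·g(x) = -x^2 - 3·x, leaving -2·x - 6
  leading term -2·x: subtract (-2)·g(x) = -2·x - 6, leaving 0
The remainder is 0, so f(x) = g(x) · h(x) with h(x) = 3·x^2 - x - 2. Hence g | f, i.e. f ∈ (g).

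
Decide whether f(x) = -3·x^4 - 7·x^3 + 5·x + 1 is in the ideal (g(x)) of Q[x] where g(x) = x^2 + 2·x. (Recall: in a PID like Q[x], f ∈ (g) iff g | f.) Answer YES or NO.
NO

In Q[x] the ideal (g) consists of all multiples of g, so f ∈ (g) iff g | f, i.e. iff the remainder of f on division by g is 0. Divide f by g (g is monic, so eliminate the leading term of the running remainder at each step):
  leading term -3·x^4: subtract (-3·x^2)·g(x) = -3·x^4 - 6·x^3, leaving -x^3 + 5·x + 1
  leading term -x^3: subtract (-x)·g(x) = -x^3 - 2·x^2, leaving 2·x^2 + 5·x + 1
  leading term 2·x^2: subtract (2)·g(x) = 2·x^2 + 4·x, leaving x + 1
The remainder r(x) = x + 1 ≠ 0 (and deg r < deg g), so g ∤ f, i.e. f ∉ (g).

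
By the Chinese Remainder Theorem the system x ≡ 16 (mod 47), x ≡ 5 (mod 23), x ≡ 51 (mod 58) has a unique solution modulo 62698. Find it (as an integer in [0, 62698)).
The moduli 47, 23, 58 are pairwise coprime, so by the CRT there is a unique solution mod 47·23·58 = 62698.
Solve by successive substitution. Start with x ≡ 16 (mod 47).
  Combine with x ≡ 5 (mod 23): write x = 16 + 47·t and require 16 + 47·t ≡ 5 (mod 23), i.e. 47·t ≡ 5 − 16 ≡ 12 (mod 23). Since 47^(−1) ≡ 1 (mod 23) (47 ≡ 1 (mod 23)), t ≡ 1·12 ≡ 12 (mod 23). So x ≡ 16 + 47·12 = 580 (mod 1081).
  Combine with x ≡ 51 (mod 58): write x = 580 + 1081·t and require 580 + 1081·t ≡ 51 (mod 58), i.e. 1081·t ≡ 51 − 580 ≡ 51 (mod 58). Since 1081^(−1) ≡ 11 (mod 58) (1081 ≡ 37 (mod 58)), t ≡ 11·51 ≡ 39 (mod 58). So x ≡ 580 + 1081·39 = 42739 (mod 62698).
Unique solution in [0, 62698): x = 42739.

Final answer: x ≡ 42739 (mod 62698); the representative in [0, 62698) is 42739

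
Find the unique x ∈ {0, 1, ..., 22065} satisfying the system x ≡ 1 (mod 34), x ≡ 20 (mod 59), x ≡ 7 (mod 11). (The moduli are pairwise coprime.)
The moduli 34, 59, 11 are pairwise coprime, so by the CRT there is a unique solution mod 34·59·11 = 22066.
Solve by successive substitution. Start with x ≡ 1 (mod 34).
  Combine with x ≡ 20 (mod 59): write x = 1 + 34·t and require 1 + 34·t ≡ 20 (mod 59), i.e. 34·t ≡ 20 − 1 ≡ 19 (mod 59). Since 34^(−1) ≡ 33 (mod 59), t ≡ 33·19 ≡ 37 (mod 59). So x ≡ 1 + 34·37 = 1259 (mod 2006).
  Combine with x ≡ 7 (mod 11): write x = 1259 + 2006·t and require 1259 + 2006·t ≡ 7 (mod 11), i.e. 2006·t ≡ 7 − 1259 ≡ 2 (mod 11). Since 2006^(−1) ≡ 3 (mod 11) (2006 ≡ 4 (mod 11)), t ≡ 3·2 ≡ 6 (mod 11). So x ≡ 1259 + 2006·6 = 13295 (mod 22066).
Unique solution in [0, 22066): x = 13295.

Final answer: x ≡ 13295 (mod 22066); the representative in [0, 22066) is 13295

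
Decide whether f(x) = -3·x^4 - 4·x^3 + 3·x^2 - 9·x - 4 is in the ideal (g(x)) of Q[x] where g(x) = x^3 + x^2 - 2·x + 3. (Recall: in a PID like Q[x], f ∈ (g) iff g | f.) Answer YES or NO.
NO

In Q[x] the ideal (g) consists of all multiples of g, so f ∈ (g) iff g | f, i.e. iff the remainder of f on division by g is 0. Divide f by g (g is monic, so eliminate the leading term of the running remainder at each step):
  leading term -3·x^4: subtract (-3·x)·g(x) = -3·x^4 - 3·x^3 + 6·x^2 - 9·x, leaving -x^3 - 3·x^2 - 4
  leading term -x^3: subtract (-1)·g(x) = -x^3 - x^2 + 2·x - 3, leaving -2·x^2 - 2·x - 1
The remainder r(x) = -2·x^2 - 2·x - 1 ≠ 0 (and deg r < deg g), so g ∤ f, i.e. f ∉ (g).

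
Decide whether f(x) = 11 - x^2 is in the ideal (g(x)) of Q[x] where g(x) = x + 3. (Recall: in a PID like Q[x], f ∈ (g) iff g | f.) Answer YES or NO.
In Q[x] the ideal (g) consists of all multiples of g, so f ∈ (g) iff g | f, i.e. iff the remainder of f on division by g is 0. Divide f by g (g is monic, so eliminate the leading term of the running remainder at each step):
  leading term -x^2: subtract (-x)·g(x) = -x^2 - 3·x, leaving 3·x + 11
  leading term 3·x: subtract (3)·g(x) = 3·x + 9, leaving 2
The remainder r(x) = 2 ≠ 0 (and deg r < deg g), so g ∤ f, i.e. f ∉ (g).

Final answer: NO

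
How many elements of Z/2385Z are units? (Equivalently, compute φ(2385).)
An element a ∈ Z/2385Z is a unit iff gcd(a, 2385) = 1, so the number of units is φ(2385). φ is multiplicative, with φ(p^e) = p^e − p^(e−1). Factorise 2385 = 3^2 · 5 · 53. Then
  φ(2385) = (3^2 − 3^1) · (5 − 1) · (53 − 1) = 6 · 4 · 52 = 1248.

Final answer: Z/2385Z has φ(2385) = 1248 units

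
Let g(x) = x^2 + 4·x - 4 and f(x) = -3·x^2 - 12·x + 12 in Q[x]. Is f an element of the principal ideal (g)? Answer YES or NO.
In Q[x] the ideal (g) consists of all multiples of g, so f ∈ (g) iff g | f, i.e. iff the remainder of f on division by g is 0. Divide f by g (g is monic, so eliminate the leading term of the running remainder at each step):
  leading term -3·x^2: subtract (-3)·g(x) = -3·x^2 - 12·x + 12, leaving 0
The remainder is 0, so f(x) = g(x) · h(x) with h(x) = -3. Hence g | f, i.e. f ∈ (g).

Final answer: YES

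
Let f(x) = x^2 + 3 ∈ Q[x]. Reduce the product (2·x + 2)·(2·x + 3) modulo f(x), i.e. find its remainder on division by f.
First multiply in Q[x] without reducing: a · b = 4·x^2 + 10·x + 6. Now divide by f(x) = x^2 + 3, eliminating the leading term at each step:
  leading term 4·x^2: subtract (4)·f(x) = 4·x^2 + 12, leaving 10·x - 6
The degree is now < 2, so this is the remainder. Hence a · b ≡ 10·x - 6 in Q[x]/(f).

Final answer: a · b ≡ 10·x - 6 (mod f(x))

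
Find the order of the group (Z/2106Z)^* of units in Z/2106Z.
(Z/2106Z)^* consists of the classes a with gcd(a, 2106) = 1, so its order is φ(2106). φ is multiplicative, with φ(p^e) = p^e − p^(e−1). Factorise 2106 = 2 · 3^4 · 13. Then
  φ(2106) = (2 − 1) · (3^4 − 3^3) · (13 − 1) = 1 · 54 · 12 = 648.
Thus |(Z/2106Z)^*| = 648.

Final answer: |(Z/2106Z)^*| = 648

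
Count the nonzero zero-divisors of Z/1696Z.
In Z/1696Z each nonzero element is either a unit (gcd with 1696 is 1) or a zero-divisor (gcd > 1). The number of units is φ(1696): factorise 1696 = 2^5 · 53, so φ(1696) = (2^5 − 2^4) · (53 − 1) = 16 · 52 = 832. The nonzero elements number 1696 − 1 = 1695. Hence the nonzero zero-divisors number 1695 − 832 = 863.

Final answer: Z/1696Z has 863 nonzero zero-divisors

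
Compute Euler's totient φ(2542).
φ is multiplicative, with φ(p^e) = p^e − p^(e−1). Factorise 2542 = 2 · 31 · 41. Then
  φ(2542) = (2 − 1) · (31 − 1) · (41 − 1) = 1 · 30 · 40 = 1200.

Final answer: φ(2542) = 1200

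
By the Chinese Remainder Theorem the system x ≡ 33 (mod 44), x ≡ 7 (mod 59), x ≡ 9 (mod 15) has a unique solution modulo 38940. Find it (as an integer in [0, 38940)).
x ≡ 17589 (mod 38940); the representative in [0, 38940) is 17589

The moduli 44, 59, 15 are pairwise coprime, so by the CRT there is a unique solution mod 44·59·15 = 38940.
Solve by successive substitution. Start with x ≡ 33 (mod 44).
  Combine with x ≡ 7 (mod 59): write x = 33 + 44·t and require 33 + 44·t ≡ 7 (mod 59), i.e. 44·t ≡ 7 − 33 ≡ 33 (mod 59). Since 44^(−1) ≡ 55 (mod 59), t ≡ 55·33 ≡ 45 (mod 59). So x ≡ 33 + 44·45 = 2013 (mod 2596).
  Combine with x ≡ 9 (mod 15): write x = 2013 + 2596·t and require 2013 + 2596·t ≡ 9 (mod 15), i.e. 2596·t ≡ 9 − 2013 ≡ 6 (mod 15). Since 2596^(−1) ≡ 1 (mod 15) (2596 ≡ 1 (mod 15)), t ≡ 1·6 ≡ 6 (mod 15). So x ≡ 2013 + 2596·6 = 17589 (mod 38940).
Unique solution in [0, 38940): x = 17589.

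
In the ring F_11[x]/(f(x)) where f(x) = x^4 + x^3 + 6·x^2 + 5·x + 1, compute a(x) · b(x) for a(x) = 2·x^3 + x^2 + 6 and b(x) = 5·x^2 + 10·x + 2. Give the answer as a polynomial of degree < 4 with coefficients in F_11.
Multiply as integer polynomials: a · b = 10·x^5 + 25·x^4 + 14·x^3 + 32·x^2 + 60·x + 12. Reducing coefficients mod 11: a · b ≡ 10·x^5 + 3·x^4 + 3·x^3 + 10·x^2 + 5·x + 1. Now divide by f(x) = x^4 + x^3 + 6·x^2 + 5·x + 1 in F_11[x], eliminating the leading term at each step:
  leading term 10·x^5: subtract (10·x)·f(x) = 10·x^5 + 10·x^4 + 5·x^3 + 6·x^2 + 10·x, leaving 4·x^4 + 9·x^3 + 4·x^2 + 6·x + 1 (coefficients mod 11)
  leading term 4·x^4: subtract (4)·f(x) = 4·x^4 + 4·x^3 + 2·x^2 + 9·x + 4, leaving 5·x^3 + 2·x^2 + 8·x + 8 (coefficients mod 11)
The degree is now < 4, so this is the remainder. Hence a · b ≡ 5·x^3 + 2·x^2 + 8·x + 8 in F_11[x]/(f).

Final answer: a · b ≡ 5·x^3 + 2·x^2 + 8·x + 8 (mod f(x))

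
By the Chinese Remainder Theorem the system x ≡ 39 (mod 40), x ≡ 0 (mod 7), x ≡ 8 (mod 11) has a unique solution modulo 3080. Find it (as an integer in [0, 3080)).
The moduli 40, 7, 11 are pairwise coprime, so by the CRT there is a unique solution mod 40·7·11 = 3080.
Solve by successive substitution. Start with x ≡ 39 (mod 40).
  Combine with x ≡ 0 (mod 7): write x = 39 + 40·t and require 39 + 40·t ≡ 0 (mod 7), i.e. 40·t ≡ 0 − 39 ≡ 3 (mod 7). Since 40^(−1) ≡ 3 (mod 7) (40 ≡ 5 (mod 7)), t ≡ 3·3 ≡ 2 (mod 7). So x ≡ 39 + 40·2 = 119 (mod 280).
  Combine with x ≡ 8 (mod 11): write x = 119 + 280·t and require 119 + 280·t ≡ 8 (mod 11), i.e. 280·t ≡ 8 − 119 ≡ 10 (mod 11). Since 280^(−1) ≡ 9 (mod 11) (280 ≡ 5 (mod 11)), t ≡ 9·10 ≡ 2 (mod 11). So x ≡ 119 + 280·2 = 679 (mod 3080).
Unique solution in [0, 3080): x = 679.

Final answer: x ≡ 679 (mod 3080); the representative in [0, 3080) is 679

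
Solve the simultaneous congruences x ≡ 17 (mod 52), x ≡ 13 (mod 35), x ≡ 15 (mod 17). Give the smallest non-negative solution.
x ≡ 13173 (mod 30940); the representative in [0, 30940) is 13173

The moduli 52, 35, 17 are pairwise coprime, so by the CRT there is a unique solution mod 52·35·17 = 30940.
Solve by successive substitution. Start with x ≡ 17 (mod 52).
  Combine with x ≡ 13 (mod 35): write x = 17 + 52·t and require 17 + 52·t ≡ 13 (mod 35), i.e. 52·t ≡ 13 − 17 ≡ 31 (mod 35). Since 52^(−1) ≡ 33 (mod 35) (52 ≡ 17 (mod 35)), t ≡ 33·31 ≡ 8 (mod 35). So x ≡ 17 + 52·8 = 433 (mod 1820).
  Combine with x ≡ 15 (mod 17): write x = 433 + 1820·t and require 433 + 1820·t ≡ 15 (mod 17), i.e. 1820·t ≡ 15 − 433 ≡ 7 (mod 17). Since 1820^(−1) ≡ 1 (mod 17) (1820 ≡ 1 (mod 17)), t ≡ 1·7 ≡ 7 (mod 17). So x ≡ 433 + 1820·7 = 13173 (mod 30940).
Unique solution in [0, 30940): x = 13173.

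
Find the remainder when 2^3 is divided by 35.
8

Use repeated squaring. Binary(3) = 11. Walk through the bits of the exponent 3 left-to-right: at each bit after the leading one, square the running value, then multiply by 2 if the bit is 1 (always reducing mod 35):
  bit 1 = 1 (leading): start with 2.
  bit 2 = 1: square 2^2 = 4; bit is 1, so multiply 4·2 = 8 (mod 35).
Final value: 2^3 ≡ 8 (mod 35).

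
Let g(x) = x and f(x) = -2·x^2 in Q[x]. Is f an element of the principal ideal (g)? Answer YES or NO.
In Q[x] the ideal (g) consists of all multiples of g, so f ∈ (g) iff g | f, i.e. iff the remainder of f on division by g is 0. Divide f by g (g is monic, so eliminate the leading term of the running remainder at each step):
  leading term -2·x^2: subtract (-2·x)·g(x) = -2·x^2, leaving 0
The remainder is 0, so f(x) = g(x) · h(x) with h(x) = -2·x. Hence g | f, i.e. f ∈ (g).

Final answer: YES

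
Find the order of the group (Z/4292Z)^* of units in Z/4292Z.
(Z/4292Z)^* consists of the classes a with gcd(a, 4292) = 1, so its order is φ(4292). φ is multiplicative, with φ(p^e) = p^e − p^(e−1). Factorise 4292 = 2^2 · 29 · 37. Then
  φ(4292) = (2^2 − 2^1) · (29 − 1) · (37 − 1) = 2 · 28 · 36 = 2016.
Thus |(Z/4292Z)^*| = 2016.

Final answer: |(Z/4292Z)^*| = 2016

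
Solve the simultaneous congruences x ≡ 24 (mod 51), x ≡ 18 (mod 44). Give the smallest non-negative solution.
x ≡ 942 (mod 2244); the representative in [0, 2244) is 942

The moduli 51, 44 are pairwise coprime, so by the CRT there is a unique solution mod 51·44 = 2244.
Solve by successive substitution. Start with x ≡ 24 (mod 51).
  Combine with x ≡ 18 (mod 44): write x = 24 + 51·t and require 24 + 51·t ≡ 18 (mod 44), i.e. 51·t ≡ 18 − 24 ≡ 38 (mod 44). Since 51^(−1) ≡ 19 (mod 44) (51 ≡ 7 (mod 44)), t ≡ 19·38 ≡ 18 (mod 44). So x ≡ 24 + 51·18 = 942 (mod 2244).
Unique solution in [0, 2244): x = 942.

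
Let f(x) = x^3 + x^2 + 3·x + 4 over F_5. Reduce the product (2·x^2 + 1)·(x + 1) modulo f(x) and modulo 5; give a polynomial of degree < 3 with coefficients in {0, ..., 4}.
a · b ≡ 3 (mod f(x))

Multiply as integer polynomials: a · b = 2·x^3 + 2·x^2 + x + 1. Reducing coefficients mod 5: a · b ≡ 2·x^3 + 2·x^2 + x + 1. Now divide by f(x) = x^3 + x^2 + 3·x + 4 in F_5[x], eliminating the leading term at each step:
  leading term 2·x^3: subtract (2)·f(x) = 2·x^3 + 2·x^2 + x + 3, leaving 3 (coefficients mod 5)
The degree is now < 3, so this is the remainder. Hence a · b ≡ 3 in F_5[x]/(f).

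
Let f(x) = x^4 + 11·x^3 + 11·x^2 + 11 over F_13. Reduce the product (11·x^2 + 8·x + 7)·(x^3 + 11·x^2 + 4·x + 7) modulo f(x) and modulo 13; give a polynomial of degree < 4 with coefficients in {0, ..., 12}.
Multiply as integer polynomials: a · b = 11·x^5 + 129·x^4 + 139·x^3 + 186·x^2 + 84·x + 49. Reducing coefficients mod 13: a · b ≡ 11·x^5 + 12·x^4 + 9·x^3 + 4·x^2 + 6·x + 10. Now divide by f(x) = x^4 + 11·x^3 + 11·x^2 + 11 in F_13[x], eliminating the leading term at each step:
  leading term 11·x^5: subtract (11·x)·f(x) = 11·x^5 + 4·x^4 + 4·x^3 + 4·x, leaving 8·x^4 + 5·x^3 + 4·x^2 + 2·x + 10 (coefficients mod 13)
  leading term 8·x^4: subtract (8)·f(x) = 8·x^4 + 10·x^3 + 10·x^2 + 10, leaving 8·x^3 + 7·x^2 + 2·x (coefficients mod 13)
The degree is now < 4, so this is the remainder. Hence a · b ≡ 8·x^3 + 7·x^2 + 2·x in F_13[x]/(f).

Final answer: a · b ≡ 8·x^3 + 7·x^2 + 2·x (mod f(x))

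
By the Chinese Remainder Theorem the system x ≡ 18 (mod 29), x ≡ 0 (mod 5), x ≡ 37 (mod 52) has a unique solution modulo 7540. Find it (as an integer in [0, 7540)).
The moduli 29, 5, 52 are pairwise coprime, so by the CRT there is a unique solution mod 29·5·52 = 7540.
Solve by successive substitution. Start with x ≡ 18 (mod 29).
  Combine with x ≡ 0 (mod 5): write x = 18 + 29·t and require 18 + 29·t ≡ 0 (mod 5), i.e. 29·t ≡ 0 − 18 ≡ 2 (mod 5). Since 29^(−1) ≡ 4 (mod 5) (29 ≡ 4 (mod 5)), t ≡ 4·2 ≡ 3 (mod 5). So x ≡ 18 + 29·3 = 105 (mod 145).
  Combine with x ≡ 37 (mod 52): write x = 105 + 145·t and require 105 + 145·t ≡ 37 (mod 52), i.e. 145·t ≡ 37 − 105 ≡ 36 (mod 52). Since 145^(−1) ≡ 33 (mod 52) (145 ≡ 41 (mod 52)), t ≡ 33·36 ≡ 44 (mod 52). So x ≡ 105 + 145·44 = 6485 (mod 7540).
Unique solution in [0, 7540): x = 6485.

Final answer: x ≡ 6485 (mod 7540); the representative in [0, 7540) is 6485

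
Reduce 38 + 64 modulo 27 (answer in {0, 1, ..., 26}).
21

Reduce the summands first: 38 ≡ 11, 64 ≡ 10 (mod 27), so 38 + 64 ≡ 11 + 10 (mod 27). 11 + 10 = 21; 21 = 0·27 + 21, so (38 + 64) mod 27 = 21.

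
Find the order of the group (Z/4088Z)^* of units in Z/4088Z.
|(Z/4088Z)^*| = 1728

(Z/4088Z)^* consists of the classes a with gcd(a, 4088) = 1, so its order is φ(4088). φ is multiplicative, with φ(p^e) = p^e − p^(e−1). Factorise 4088 = 2^3 · 7 · 73. Then
  φ(4088) = (2^3 − 2^2) · (7 − 1) · (73 − 1) = 4 · 6 · 72 = 1728.
Thus |(Z/4088Z)^*| = 1728.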